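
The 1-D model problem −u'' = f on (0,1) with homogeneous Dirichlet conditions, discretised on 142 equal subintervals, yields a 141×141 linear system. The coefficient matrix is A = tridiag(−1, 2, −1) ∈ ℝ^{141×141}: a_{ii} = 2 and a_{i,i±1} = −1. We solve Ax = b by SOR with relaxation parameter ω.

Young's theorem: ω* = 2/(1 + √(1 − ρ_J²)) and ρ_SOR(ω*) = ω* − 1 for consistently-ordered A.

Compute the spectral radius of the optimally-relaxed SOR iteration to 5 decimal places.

ρ_SOR = 0.95671

n=141: λ(B_J) = 1 − λ(A)/2 = cos(kπ/142); k=1 gives ρ_J = 0.99976.
√(1−ρ_J²) = |sin(π/142)| = 0.022122
So ω* = 2/1.022122 = 1.95671 (Young).
[ρ_SOR] ω* − 1 = 0.95671.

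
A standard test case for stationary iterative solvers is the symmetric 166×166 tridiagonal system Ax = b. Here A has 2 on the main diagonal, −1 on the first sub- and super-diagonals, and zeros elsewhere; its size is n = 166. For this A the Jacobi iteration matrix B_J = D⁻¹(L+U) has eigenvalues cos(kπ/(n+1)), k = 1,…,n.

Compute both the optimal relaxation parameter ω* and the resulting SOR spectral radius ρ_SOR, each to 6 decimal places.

ω* = 1.963073, ρ_SOR = 0.963073

B_J for the 166×166 system has eigenvalues cos(kπ/167); ρ_J = cos(π/167) = 0.999823.
1 − cos²(π/167) = sin²(π/167) ⇒ √(1−ρ_J²) = sin(π/167) = 0.0188108.
Then 2/(1+√(1−ρ_J²)) = 2/(1+0.0188108); ω* = 2/1.0188108 = 1.963073.
ρ_SOR = ω* − 1 ≈ 0.963073.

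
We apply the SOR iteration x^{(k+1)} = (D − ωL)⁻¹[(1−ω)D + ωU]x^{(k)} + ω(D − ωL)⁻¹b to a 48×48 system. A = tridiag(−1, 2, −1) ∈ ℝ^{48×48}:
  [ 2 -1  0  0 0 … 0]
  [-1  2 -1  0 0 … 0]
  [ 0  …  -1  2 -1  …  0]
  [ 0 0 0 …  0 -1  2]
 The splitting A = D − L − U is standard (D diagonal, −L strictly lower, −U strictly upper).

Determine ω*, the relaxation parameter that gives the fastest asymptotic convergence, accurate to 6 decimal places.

ω* = 1.879575

spectrum of D⁻¹(L+U) = {cos(kπ/49) : 1≤k≤48}; ρ_J = cos(π/49) = 0.997945.
√(1 − cos²(π/49)) = sin(π/49) ≈ 0.0640702.
ω* = 2/(1+0.0640702) = 1.879575
ρ_SOR = ω* − 1 ≈ 0.879575.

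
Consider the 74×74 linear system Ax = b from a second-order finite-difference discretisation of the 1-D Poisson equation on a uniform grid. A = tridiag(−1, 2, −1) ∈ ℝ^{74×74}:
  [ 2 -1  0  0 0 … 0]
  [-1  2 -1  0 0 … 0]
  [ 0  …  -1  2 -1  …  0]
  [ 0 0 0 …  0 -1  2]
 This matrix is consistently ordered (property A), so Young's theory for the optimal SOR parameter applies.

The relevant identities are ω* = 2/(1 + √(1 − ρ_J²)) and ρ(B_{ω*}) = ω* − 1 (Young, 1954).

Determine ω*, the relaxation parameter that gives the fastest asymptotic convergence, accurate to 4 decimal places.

n=74: λ(B_J) = 1 − λ(A)/2 = cos(kπ/75); k=1 gives ρ_J = 0.9991.
√(1 − cos²(π/75)) = sin(π/75) ≈ 0.04188.
ω* = 2/(1+0.04188) = 1.9196
At ω = 1.9196 every |λ(B_ω)| = ω−1, so ρ_SOR = 0.9196.

ω* = 1.9196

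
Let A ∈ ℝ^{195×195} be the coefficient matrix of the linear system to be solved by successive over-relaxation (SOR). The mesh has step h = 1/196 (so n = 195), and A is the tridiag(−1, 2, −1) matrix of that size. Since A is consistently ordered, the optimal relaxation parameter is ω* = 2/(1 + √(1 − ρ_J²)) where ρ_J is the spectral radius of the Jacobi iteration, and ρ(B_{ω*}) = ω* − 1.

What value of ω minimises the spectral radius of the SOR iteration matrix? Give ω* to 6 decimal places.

ω* = 1.968450

½·tridiag(1,0,1) at n=195: λ_k = cos(kπ/196); max |λ| at k=1 ⇒ ρ_J = cos(π/196) ≈ 0.999872.
√(1−ρ_J²) simplifies to sin(π/196) = 0.0160278.
So ω* = 2/1.0160278 = 1.968450 (Young).
ρ(B_{ω*}) = ω*−1 = 0.968450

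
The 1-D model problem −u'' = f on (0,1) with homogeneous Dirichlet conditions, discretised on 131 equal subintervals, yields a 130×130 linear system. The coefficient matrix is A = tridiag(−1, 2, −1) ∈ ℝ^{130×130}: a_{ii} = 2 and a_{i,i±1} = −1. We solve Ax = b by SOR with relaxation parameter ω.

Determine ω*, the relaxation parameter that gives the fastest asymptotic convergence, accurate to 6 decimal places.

n=130: λ(B_J) = 1 − λ(A)/2 = cos(kπ/131); k=1 gives ρ_J = 0.999712.
√(1−ρ_J²) = |sin(π/131)| = 0.0239793
ω* = 2/(1 + 0.0239793) = 2/1.0239793 = 1.953164.
ρ(B_{ω*}) = ω*−1 = 0.953164

ω* = 1.953164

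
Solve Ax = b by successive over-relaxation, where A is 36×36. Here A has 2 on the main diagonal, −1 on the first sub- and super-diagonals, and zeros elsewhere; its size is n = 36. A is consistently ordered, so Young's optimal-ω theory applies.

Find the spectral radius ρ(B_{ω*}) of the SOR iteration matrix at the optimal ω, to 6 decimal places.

ρ_SOR = 0.843648

½·tridiag(1,0,1) at n=36: λ_k = cos(kπ/37); max |λ| at k=1 ⇒ ρ_J = cos(π/37) ≈ 0.996397.
√(1−ρ_J²) simplifies to sin(π/37) = 0.0848059.
[ω*] 2 ÷ (1 + 0.0848059) = 2 ÷ 1.0848059 = 1.843648.
Hence ρ(B_{ω*}) = 1.843648 − 1 = 0.843648.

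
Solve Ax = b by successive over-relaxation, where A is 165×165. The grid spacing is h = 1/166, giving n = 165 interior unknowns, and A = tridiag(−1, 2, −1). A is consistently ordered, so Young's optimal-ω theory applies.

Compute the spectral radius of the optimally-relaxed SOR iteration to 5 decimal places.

ρ_SOR = 0.96285

½·tridiag(1,0,1) at n=165: λ_k = cos(kπ/166); max |λ| at k=1 ⇒ ρ_J = cos(π/166) ≈ 0.99982.
√(1 − cos²(π/166)) = sin(π/166) ≈ 0.018924.
[ω*] 2 ÷ (1 + 0.018924) = 2 ÷ 1.018924 = 1.96285.
ρ_SOR = ω* − 1 = 1.96285 − 1 = 0.96285.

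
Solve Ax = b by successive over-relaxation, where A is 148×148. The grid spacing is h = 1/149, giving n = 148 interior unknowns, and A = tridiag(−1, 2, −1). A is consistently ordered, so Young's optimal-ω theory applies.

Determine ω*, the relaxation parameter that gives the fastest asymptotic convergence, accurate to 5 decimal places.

ρ_J = max_k |cos(kπ/149)| = cos(π/149) = 0.99978
√(1−ρ_J²) = |sin(π/149)| = 0.021083
ω* = 2 / (1 + 0.021083) = 2 / 1.021083 ≈ 1.95870.
Hence ρ(B_{ω*}) = 1.95870 − 1 = 0.95870.

ω* = 1.95870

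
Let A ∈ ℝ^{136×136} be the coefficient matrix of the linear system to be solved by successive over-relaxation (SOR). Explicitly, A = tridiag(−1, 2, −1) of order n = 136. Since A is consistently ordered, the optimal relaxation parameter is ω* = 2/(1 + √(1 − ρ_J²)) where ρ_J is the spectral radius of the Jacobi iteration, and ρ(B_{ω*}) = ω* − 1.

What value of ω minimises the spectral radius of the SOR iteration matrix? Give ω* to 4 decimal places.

With n=136, ρ(Jacobi) = cos(π/137) = 0.9997.
√(1−ρ_J²) = |sin(π/137)| = 0.02293
Young: ω* = 2/(1+√(1−ρ_J²)) = 2/(1+0.02293) = 2/1.02293 = 1.9552.
ρ_SOR = ω* − 1 ≈ 0.9552.

ω* = 1.9552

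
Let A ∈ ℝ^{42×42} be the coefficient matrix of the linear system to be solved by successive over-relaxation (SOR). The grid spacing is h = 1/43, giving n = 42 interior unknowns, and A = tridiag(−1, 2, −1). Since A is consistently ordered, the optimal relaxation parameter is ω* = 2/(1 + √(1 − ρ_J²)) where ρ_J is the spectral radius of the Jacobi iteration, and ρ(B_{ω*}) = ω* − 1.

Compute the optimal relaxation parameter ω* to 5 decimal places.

With n=42, ρ(Jacobi) = cos(π/43) = 0.99733.
√(1 − cos²(π/43)) = sin(π/43) ≈ 0.072995.
Young: ω* = 2/(1+√(1−ρ_J²)) = 2/(1+0.072995) = 2/1.072995 = 1.86394.
and ρ(B_{ω*}) = 1.86394 − 1 = 0.86394.

ω* = 1.86394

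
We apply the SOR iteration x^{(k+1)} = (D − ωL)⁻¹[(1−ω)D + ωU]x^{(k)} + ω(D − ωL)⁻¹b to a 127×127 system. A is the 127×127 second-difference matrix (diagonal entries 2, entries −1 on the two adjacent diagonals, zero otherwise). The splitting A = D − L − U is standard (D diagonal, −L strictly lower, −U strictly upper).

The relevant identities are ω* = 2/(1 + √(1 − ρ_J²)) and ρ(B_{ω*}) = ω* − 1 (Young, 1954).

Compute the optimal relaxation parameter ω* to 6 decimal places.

½·tridiag(1,0,1) at n=127: λ_k = cos(kπ/128); max |λ| at k=1 ⇒ ρ_J = cos(π/128) ≈ 0.999699.
root = sin(π/128) = 0.0245412  (since 1−cos² = sin²).
ω* = 2/(1+0.0245412) = 1.952093
At ω = 1.952093 every |λ(B_ω)| = ω−1, so ρ_SOR = 0.952093.

ω* = 1.952093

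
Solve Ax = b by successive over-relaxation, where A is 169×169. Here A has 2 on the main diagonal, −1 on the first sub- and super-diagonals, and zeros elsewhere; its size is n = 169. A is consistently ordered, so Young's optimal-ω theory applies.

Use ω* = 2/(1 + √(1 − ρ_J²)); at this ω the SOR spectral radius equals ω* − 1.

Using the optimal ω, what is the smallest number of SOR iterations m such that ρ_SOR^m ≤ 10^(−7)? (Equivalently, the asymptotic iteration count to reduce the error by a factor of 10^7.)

m = 437

½·tridiag(1,0,1) at n=169: λ_k = cos(kπ/170); max |λ| at k=1 ⇒ ρ_J = cos(π/170) ≈ 0.9998293.
√(1 − cos²(π/170)) = sin(π/170) ≈ 0.0184789.
ω* = 2/(1 + 0.0184789) = 2/1.0184789 = 1.9637127.
ρ_SOR = ω* − 1 ≈ 0.9637127.
Need (0.9637127)^m ≤ 10^(−7): m ≥ 7·ln10/|ln 0.9637127| = 16.1181/0.0369621 = 436.071 ⇒ m = 437.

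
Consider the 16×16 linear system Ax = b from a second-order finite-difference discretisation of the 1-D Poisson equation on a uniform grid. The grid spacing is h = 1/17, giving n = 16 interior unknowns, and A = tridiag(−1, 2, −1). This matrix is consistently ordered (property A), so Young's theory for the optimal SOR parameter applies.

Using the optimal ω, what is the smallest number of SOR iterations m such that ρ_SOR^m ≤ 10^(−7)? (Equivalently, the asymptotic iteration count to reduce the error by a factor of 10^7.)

B_J for the 16×16 system has eigenvalues cos(kπ/17); ρ_J = cos(π/17) = 0.9829731.
√(1−ρ_J²) simplifies to sin(π/17) = 0.1837495.
Then 2/(1+√(1−ρ_J²)) = 2/(1+0.1837495); ω* = 2/1.1837495 = 1.6895466.
ρ_SOR = ω* − 1 ≈ 0.6895466.
For 7 digits: m = 7·ln10 / (−ln 0.6895466) = 16.1181/0.371721 = 43.361; round up → m = 44.

m = 44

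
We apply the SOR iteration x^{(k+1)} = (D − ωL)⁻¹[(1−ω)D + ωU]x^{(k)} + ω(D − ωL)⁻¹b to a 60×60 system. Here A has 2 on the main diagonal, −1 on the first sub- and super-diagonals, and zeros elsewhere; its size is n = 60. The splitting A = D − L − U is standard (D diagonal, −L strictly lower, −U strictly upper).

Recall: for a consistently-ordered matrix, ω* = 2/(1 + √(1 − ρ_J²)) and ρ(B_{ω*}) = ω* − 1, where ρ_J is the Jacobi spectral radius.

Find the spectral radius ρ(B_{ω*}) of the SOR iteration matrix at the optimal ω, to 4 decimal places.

½·tridiag(1,0,1) at n=60: λ_k = cos(kπ/61); max |λ| at k=1 ⇒ ρ_J = cos(π/61) ≈ 0.9987.
1 − cos²(π/61) = sin²(π/61) ⇒ √(1−ρ_J²) = sin(π/61) = 0.05148.
Then 2/(1+√(1−ρ_J²)) = 2/(1+0.05148); ω* = 2/1.05148 = 1.9021.
ρ(B_{ω*}) = ω*−1 = 0.9021

ρ_SOR = 0.9021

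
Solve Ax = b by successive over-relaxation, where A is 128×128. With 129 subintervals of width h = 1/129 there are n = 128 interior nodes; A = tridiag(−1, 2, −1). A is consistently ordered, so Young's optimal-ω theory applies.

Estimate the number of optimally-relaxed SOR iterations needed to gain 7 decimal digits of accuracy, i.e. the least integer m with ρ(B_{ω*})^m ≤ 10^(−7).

m = 331

[ρ_J] n=128: ρ(B_J) = cos(π/(n+1)) = cos(π/129) = 0.9997035.
√(1−ρ_J²) simplifies to sin(π/129) = 0.0243510.
ω* = 2/(1+0.0243510) = 1.9524558
Hence ρ(B_{ω*}) = 1.9524558 − 1 = 0.9524558.
(0.9524558)^m ≤ 10^{−7}  ⇒  m·ln(0.9524558) ≤ −7·ln10  ⇒  m ≥ 330.888  ⇒  m = 331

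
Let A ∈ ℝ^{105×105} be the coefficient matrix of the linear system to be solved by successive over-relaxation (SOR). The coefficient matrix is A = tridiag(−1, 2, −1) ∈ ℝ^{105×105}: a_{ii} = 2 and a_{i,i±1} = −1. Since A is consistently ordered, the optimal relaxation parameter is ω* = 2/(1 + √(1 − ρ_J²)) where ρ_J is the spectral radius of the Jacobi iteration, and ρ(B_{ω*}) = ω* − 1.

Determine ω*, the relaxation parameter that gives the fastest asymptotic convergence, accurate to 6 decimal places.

ω* = 1.942439

B_J for the 105×105 system has eigenvalues cos(kπ/106); ρ_J = cos(π/106) = 0.999561.
√(1 − cos²(π/106)) = sin(π/106) ≈ 0.0296333.
Then 2/(1+√(1−ρ_J²)) = 2/(1+0.0296333); ω* = 2/1.0296333 = 1.942439.
At ω = 1.942439 every |λ(B_ω)| = ω−1, so ρ_SOR = 0.942439.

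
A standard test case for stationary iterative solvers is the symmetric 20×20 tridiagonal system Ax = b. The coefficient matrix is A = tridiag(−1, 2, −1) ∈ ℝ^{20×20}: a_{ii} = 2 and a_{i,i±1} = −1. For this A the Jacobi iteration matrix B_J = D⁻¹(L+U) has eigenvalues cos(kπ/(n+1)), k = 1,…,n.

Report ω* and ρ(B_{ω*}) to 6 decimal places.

ω* = 1.740580, ρ_SOR = 0.740580

½·tridiag(1,0,1) at n=20: λ_k = cos(kπ/21); max |λ| at k=1 ⇒ ρ_J = cos(π/21) ≈ 0.988831.
√(1−ρ_J²) simplifies to sin(π/21) = 0.1490423.
So ω* = 2/1.1490423 = 1.740580 (Young).
ρ_SOR = ω* − 1 = 1.740580 − 1 = 0.740580.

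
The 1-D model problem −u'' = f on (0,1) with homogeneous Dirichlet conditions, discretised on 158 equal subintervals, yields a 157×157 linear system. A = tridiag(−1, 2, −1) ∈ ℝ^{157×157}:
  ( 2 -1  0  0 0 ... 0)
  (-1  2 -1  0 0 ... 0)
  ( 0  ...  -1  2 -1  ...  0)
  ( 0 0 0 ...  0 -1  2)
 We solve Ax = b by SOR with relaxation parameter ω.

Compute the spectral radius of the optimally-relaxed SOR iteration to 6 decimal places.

ρ_SOR = 0.961011

spectrum of D⁻¹(L+U) = {cos(kπ/158) : 1≤k≤157}; ρ_J = cos(π/158) = 0.999802.
root = sin(π/158) = 0.0198822  (since 1−cos² = sin²).
ω* = 2 / (1 + 0.0198822) = 2 / 1.0198822 ≈ 1.961011.
[ρ_SOR] ω* − 1 = 0.961011.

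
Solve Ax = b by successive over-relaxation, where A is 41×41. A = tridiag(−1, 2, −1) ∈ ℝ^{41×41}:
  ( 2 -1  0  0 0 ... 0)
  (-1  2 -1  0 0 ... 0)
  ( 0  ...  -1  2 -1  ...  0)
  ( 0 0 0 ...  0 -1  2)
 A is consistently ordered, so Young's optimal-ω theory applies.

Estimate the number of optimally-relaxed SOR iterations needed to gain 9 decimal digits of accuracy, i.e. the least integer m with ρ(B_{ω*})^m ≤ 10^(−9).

m = 139

spectrum of D⁻¹(L+U) = {cos(kπ/42) : 1≤k≤41}; ρ_J = cos(π/42) = 0.9972038.
√(1−ρ_J²) = |sin(π/42)| = 0.0747301
Young: ω* = 2/(1+√(1−ρ_J²)) = 2/(1+0.0747301) = 2/1.0747301 = 1.8609323.
At ω = 1.8609323 every |λ(B_ω)| = ω−1, so ρ_SOR = 0.8609323.
ρ_SOR^m ≤ 10^(−9) ⇔ m ≥ 9·ln10/(−ln 0.8609323) = 20.7233/0.149739 = 138.396; m = ⌈138.396⌉ = 139.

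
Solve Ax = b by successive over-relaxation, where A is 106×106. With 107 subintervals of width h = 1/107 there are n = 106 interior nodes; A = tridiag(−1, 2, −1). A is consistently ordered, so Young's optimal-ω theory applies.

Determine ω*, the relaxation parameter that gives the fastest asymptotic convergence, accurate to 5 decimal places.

½·tridiag(1,0,1) at n=106: λ_k = cos(kπ/107); max |λ| at k=1 ⇒ ρ_J = cos(π/107) ≈ 0.99957.
√(1−ρ_J²) simplifies to sin(π/107) = 0.029356.
Then 2/(1+√(1−ρ_J²)) = 2/(1+0.029356); ω* = 2/1.029356 = 1.94296.
and ρ(B_{ω*}) = 1.94296 − 1 = 0.94296.

ω* = 1.94296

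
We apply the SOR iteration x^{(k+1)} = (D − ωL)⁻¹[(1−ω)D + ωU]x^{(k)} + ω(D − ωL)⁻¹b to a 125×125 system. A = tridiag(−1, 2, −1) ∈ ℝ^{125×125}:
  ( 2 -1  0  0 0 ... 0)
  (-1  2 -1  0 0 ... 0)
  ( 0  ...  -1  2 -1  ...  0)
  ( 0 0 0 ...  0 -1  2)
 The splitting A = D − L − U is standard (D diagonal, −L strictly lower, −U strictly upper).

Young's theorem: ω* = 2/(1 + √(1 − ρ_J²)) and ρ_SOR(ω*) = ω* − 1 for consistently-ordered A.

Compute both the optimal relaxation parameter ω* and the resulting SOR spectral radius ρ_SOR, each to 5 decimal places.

ω* = 1.95135, ρ_SOR = 0.95135

[ρ_J] n=125: ρ(B_J) = cos(π/(n+1)) = cos(π/126) = 0.99969.
√(1 − cos²(π/126)) = sin(π/126) ≈ 0.024931.
Then 2/(1+√(1−ρ_J²)) = 2/(1+0.024931); ω* = 2/1.024931 = 1.95135.
At ω = 1.95135 every |λ(B_ω)| = ω−1, so ρ_SOR = 0.95135.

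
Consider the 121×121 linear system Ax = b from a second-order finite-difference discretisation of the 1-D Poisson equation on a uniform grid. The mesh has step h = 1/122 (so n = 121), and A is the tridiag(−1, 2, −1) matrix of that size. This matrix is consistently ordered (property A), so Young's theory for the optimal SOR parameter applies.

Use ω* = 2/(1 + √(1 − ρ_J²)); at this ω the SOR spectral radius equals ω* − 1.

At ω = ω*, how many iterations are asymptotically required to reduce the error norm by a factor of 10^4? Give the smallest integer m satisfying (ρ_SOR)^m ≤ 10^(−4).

½·tridiag(1,0,1) at n=121: λ_k = cos(kπ/122); max |λ| at k=1 ⇒ ρ_J = cos(π/122) ≈ 0.9996685.
√(1−ρ_J²) = |sin(π/122)| = 0.0257479
ω* = 2/(1+0.0257479) = 1.9497968
ρ(B_{ω*}) = ω*−1 = 0.9497968
4·ln10 = 9.21034; −ln(0.9497968) = 0.0515072; m = ⌈9.21034/0.0515072⌉ = ⌈178.817⌉ = 179.

m = 179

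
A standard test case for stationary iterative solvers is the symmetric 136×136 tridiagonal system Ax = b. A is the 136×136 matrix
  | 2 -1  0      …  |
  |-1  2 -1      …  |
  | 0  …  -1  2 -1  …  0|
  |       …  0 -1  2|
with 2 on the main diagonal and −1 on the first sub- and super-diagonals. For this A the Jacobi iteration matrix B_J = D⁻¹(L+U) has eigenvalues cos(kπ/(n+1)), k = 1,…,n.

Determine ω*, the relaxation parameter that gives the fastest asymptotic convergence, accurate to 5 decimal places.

spectrum of D⁻¹(L+U) = {cos(kπ/137) : 1≤k≤136}; ρ_J = cos(π/137) = 0.99974.
√(1 − cos²(π/137)) = sin(π/137) ≈ 0.022929.
ω* = 2/(1+0.022929) = 1.95517
ρ(B_{ω*}) = ω*−1 = 0.95517

ω* = 1.95517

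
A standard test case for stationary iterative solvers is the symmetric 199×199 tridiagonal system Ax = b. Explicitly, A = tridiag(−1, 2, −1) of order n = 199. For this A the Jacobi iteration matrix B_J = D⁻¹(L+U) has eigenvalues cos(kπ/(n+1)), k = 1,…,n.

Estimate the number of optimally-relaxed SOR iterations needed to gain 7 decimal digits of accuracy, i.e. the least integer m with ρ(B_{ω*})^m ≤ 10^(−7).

m = 514

[ρ_J] n=199: ρ(B_J) = cos(π/(n+1)) = cos(π/200) = 0.9998766.
1 − cos²(π/200) = sin²(π/200) ⇒ √(1−ρ_J²) = sin(π/200) = 0.0157073.
So ω* = 2/1.0157073 = 1.9690712 (Young).
ρ_SOR = ω* − 1 ≈ 0.9690712.
ρ_SOR^m ≤ 10^(−7) ⇔ m ≥ 7·ln10/(−ln 0.9690712) = 16.1181/0.0314172 = 513.034; m = ⌈513.034⌉ = 514.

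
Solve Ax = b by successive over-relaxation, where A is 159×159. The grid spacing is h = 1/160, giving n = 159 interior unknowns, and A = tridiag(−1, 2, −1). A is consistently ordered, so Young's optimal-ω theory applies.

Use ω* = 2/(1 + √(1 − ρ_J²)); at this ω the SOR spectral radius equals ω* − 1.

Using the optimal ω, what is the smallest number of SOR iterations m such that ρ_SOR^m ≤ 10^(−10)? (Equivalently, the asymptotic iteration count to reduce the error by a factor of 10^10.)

With n=159, ρ(Jacobi) = cos(π/160) = 0.9998072.
√(1−ρ_J²) = |sin(π/160)| = 0.0196337
ω* = 2 / (1 + 0.0196337) = 2 / 1.0196337 ≈ 1.9614887.
[ρ_SOR] ω* − 1 = 0.9614887.
m ≥ 10·ln10 / (−ln 0.9614887) = 586.311; smallest integer m = 587.

m = 587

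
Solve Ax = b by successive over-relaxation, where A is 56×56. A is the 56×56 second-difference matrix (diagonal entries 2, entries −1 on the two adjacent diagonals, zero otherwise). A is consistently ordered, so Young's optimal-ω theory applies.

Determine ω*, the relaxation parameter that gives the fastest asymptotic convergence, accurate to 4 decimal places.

With n=56, ρ(Jacobi) = cos(π/57) = 0.9985.
√(1−ρ_J²) simplifies to sin(π/57) = 0.05509.
So ω* = 2/1.05509 = 1.8956 (Young).
Hence ρ(B_{ω*}) = 1.8956 − 1 = 0.8956.

ω* = 1.8956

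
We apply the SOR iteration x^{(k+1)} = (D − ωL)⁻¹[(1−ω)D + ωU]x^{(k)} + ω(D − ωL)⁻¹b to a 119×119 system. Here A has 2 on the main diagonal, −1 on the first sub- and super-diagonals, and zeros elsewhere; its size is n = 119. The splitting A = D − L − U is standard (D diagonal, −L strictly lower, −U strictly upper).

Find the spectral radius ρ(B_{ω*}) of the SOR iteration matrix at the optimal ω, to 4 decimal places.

ρ_SOR = 0.9490

[ρ_J] n=119: ρ(B_J) = cos(π/(n+1)) = cos(π/120) = 0.9997.
√(1 − cos²(π/120)) = sin(π/120) ≈ 0.02618.
So ω* = 2/1.02618 = 1.9490 (Young).
ρ_SOR = ω* − 1 = 1.9490 − 1 = 0.9490.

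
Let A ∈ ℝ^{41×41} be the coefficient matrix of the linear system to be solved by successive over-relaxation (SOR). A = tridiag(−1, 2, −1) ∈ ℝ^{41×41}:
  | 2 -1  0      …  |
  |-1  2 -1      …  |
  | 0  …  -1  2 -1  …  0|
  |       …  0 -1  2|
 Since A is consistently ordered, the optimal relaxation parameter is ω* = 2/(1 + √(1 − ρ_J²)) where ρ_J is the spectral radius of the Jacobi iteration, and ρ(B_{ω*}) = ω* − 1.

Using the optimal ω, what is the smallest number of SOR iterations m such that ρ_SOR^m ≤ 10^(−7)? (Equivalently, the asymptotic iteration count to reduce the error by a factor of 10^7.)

m = 108

ρ_J = max_k |cos(kπ/42)| = cos(π/42) = 0.9972038
√(1−ρ_J²) simplifies to sin(π/42) = 0.0747301.
So ω* = 2/1.0747301 = 1.8609323 (Young).
ρ(B_{ω*}) = ω*−1 = 0.8609323
m ≥ 7·ln10 / (−ln 0.8609323) = 107.641; smallest integer m = 108.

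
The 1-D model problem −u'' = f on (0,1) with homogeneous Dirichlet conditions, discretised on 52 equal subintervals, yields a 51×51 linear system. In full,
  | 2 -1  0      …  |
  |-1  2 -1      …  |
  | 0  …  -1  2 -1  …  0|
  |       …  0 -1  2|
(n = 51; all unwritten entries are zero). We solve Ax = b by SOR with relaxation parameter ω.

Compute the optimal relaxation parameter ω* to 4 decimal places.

With n=51, ρ(Jacobi) = cos(π/52) = 0.9982.
√(1−ρ_J²) simplifies to sin(π/52) = 0.06038.
So ω* = 2/1.06038 = 1.8861 (Young).
and ρ(B_{ω*}) = 1.8861 − 1 = 0.8861.

ω* = 1.8861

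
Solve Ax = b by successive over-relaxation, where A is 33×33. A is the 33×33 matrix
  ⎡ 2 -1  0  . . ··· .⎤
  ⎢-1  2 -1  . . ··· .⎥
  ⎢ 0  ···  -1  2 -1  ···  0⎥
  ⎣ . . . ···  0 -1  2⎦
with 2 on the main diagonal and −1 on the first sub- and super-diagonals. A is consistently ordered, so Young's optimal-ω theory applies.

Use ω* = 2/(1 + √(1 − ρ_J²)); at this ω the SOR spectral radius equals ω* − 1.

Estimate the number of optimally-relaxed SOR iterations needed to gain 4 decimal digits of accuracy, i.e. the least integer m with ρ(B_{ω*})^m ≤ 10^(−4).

m = 50

n=33: λ(B_J) = 1 − λ(A)/2 = cos(kπ/34); k=1 gives ρ_J = 0.9957342.
√(1 − cos²(π/34)) = sin(π/34) ≈ 0.0922684.
Young: ω* = 2/(1+√(1−ρ_J²)) = 2/(1+0.0922684) = 2/1.0922684 = 1.8310518.
[ρ_SOR] ω* − 1 = 0.8310518.
For 4 digits: m = 4·ln10 / (−ln 0.8310518) = 9.21034/0.185063 = 49.769; round up → m = 50.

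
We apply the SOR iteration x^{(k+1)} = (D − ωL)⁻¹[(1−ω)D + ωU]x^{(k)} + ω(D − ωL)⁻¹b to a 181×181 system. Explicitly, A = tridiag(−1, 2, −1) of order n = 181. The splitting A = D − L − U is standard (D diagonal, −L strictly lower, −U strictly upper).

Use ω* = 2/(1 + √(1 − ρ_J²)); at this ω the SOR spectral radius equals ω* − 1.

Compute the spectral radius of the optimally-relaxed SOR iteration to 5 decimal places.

With n=181, ρ(Jacobi) = cos(π/182) = 0.99985.
root = sin(π/182) = 0.017261  (since 1−cos² = sin²).
So ω* = 2/1.017261 = 1.96606 (Young).
and ρ(B_{ω*}) = 1.96606 − 1 = 0.96606.

ρ_SOR = 0.96606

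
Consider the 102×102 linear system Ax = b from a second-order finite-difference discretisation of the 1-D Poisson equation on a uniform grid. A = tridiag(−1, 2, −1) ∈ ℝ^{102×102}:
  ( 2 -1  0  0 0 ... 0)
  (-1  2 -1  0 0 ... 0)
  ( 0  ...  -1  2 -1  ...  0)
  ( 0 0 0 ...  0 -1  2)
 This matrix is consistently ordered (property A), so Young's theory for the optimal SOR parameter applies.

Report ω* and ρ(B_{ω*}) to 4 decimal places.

[ρ_J] n=102: ρ(B_J) = cos(π/(n+1)) = cos(π/103) = 0.9995.
√(1−ρ_J²) = |sin(π/103)| = 0.03050
ω* = 2/(1+0.03050) = 1.9408
ρ_SOR = ω* − 1 = 1.9408 − 1 = 0.9408.

ω* = 1.9408, ρ_SOR = 0.9408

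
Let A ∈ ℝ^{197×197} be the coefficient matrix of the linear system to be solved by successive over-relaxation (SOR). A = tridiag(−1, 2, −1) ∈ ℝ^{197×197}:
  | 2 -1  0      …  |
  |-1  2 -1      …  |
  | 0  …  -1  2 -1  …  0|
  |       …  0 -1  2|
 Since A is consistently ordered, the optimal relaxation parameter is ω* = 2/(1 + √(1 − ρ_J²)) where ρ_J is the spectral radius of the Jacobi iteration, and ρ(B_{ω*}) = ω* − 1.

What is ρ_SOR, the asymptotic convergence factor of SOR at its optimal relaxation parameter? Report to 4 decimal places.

ρ_SOR = 0.9688

spectrum of D⁻¹(L+U) = {cos(kπ/198) : 1≤k≤197}; ρ_J = cos(π/198) = 0.9999.
√(1 − cos²(π/198)) = sin(π/198) ≈ 0.01587.
[ω*] 2 ÷ (1 + 0.01587) = 2 ÷ 1.01587 = 1.9688.
[ρ_SOR] ω* − 1 = 0.9688.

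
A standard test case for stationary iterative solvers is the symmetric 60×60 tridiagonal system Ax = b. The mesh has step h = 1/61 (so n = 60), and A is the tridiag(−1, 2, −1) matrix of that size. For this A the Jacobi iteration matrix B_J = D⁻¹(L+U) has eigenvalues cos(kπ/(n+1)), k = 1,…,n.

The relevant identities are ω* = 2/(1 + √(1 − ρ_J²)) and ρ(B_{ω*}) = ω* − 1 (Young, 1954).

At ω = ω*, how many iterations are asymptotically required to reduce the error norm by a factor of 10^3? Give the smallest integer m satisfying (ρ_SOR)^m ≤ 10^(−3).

m = 68

ρ_J = max_k |cos(kπ/61)| = cos(π/61) = 0.9986741
√(1 − cos²(π/61)) = sin(π/61) ≈ 0.0514788.
Then 2/(1+√(1−ρ_J²)) = 2/(1+0.0514788); ω* = 2/1.0514788 = 1.9020830.
ρ_SOR = ω* − 1 ≈ 0.9020830.
3·ln10 = 6.90776; −ln(0.9020830) = 0.103049; m = ⌈6.90776/0.103049⌉ = ⌈67.034⌉ = 68.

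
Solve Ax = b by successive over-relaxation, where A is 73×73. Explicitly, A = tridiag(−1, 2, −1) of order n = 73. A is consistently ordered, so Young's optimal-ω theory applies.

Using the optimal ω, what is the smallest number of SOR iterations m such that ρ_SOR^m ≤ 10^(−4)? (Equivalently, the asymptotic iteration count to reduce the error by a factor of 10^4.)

With n=73, ρ(Jacobi) = cos(π/74) = 0.9990990.
1 − cos²(π/74) = sin²(π/74) ⇒ √(1−ρ_J²) = sin(π/74) = 0.0424412.
ω* = 2 / (1 + 0.0424412) = 2 / 1.0424412 ≈ 1.9185734.
ρ(B_{ω*}) = ω*−1 = 0.9185734
(0.9185734)^m ≤ 10^{−4}  ⇒  m·ln(0.9185734) ≤ −4·ln10  ⇒  m ≥ 108.442  ⇒  m = 109

m = 109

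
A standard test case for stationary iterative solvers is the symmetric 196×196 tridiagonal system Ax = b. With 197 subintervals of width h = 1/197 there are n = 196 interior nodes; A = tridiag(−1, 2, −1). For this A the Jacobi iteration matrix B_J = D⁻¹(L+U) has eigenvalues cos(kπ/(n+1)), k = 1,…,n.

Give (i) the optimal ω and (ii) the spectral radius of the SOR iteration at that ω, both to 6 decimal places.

ω* = 1.968608, ρ_SOR = 0.968608

spectrum of D⁻¹(L+U) = {cos(kπ/197) : 1≤k≤196}; ρ_J = cos(π/197) = 0.999873.
1 − cos²(π/197) = sin²(π/197) ⇒ √(1−ρ_J²) = sin(π/197) = 0.0159465.
ω* = 2 / (1 + 0.0159465) = 2 / 1.0159465 ≈ 1.968608.
ρ_SOR = ω* − 1 ≈ 0.968608.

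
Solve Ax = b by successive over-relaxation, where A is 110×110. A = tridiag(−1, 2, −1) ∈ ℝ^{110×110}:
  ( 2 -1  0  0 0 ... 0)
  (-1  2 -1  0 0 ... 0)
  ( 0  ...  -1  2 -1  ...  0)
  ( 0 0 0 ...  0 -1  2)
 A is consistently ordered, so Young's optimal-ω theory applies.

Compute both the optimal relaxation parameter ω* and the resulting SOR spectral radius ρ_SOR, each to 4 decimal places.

ω* = 1.9450, ρ_SOR = 0.9450

B_J for the 110×110 system has eigenvalues cos(kπ/111); ρ_J = cos(π/111) = 0.9996.
1 − cos²(π/111) = sin²(π/111) ⇒ √(1−ρ_J²) = sin(π/111) = 0.02830.
ω* = 2 / (1 + 0.02830) = 2 / 1.02830 ≈ 1.9450.
ρ_SOR = ω* − 1 = 1.9450 − 1 = 0.9450.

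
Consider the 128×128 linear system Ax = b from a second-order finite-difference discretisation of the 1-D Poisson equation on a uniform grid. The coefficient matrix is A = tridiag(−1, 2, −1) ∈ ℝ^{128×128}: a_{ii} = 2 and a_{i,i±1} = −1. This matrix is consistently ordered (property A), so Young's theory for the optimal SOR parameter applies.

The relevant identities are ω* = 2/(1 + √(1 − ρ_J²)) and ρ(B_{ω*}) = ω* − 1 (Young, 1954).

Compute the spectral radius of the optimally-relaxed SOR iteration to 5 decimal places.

ρ_SOR = 0.95246

n=128: λ(B_J) = 1 − λ(A)/2 = cos(kπ/129); k=1 gives ρ_J = 0.99970.
√(1−ρ_J²) = |sin(π/129)| = 0.024351
Young: ω* = 2/(1+√(1−ρ_J²)) = 2/(1+0.024351) = 2/1.024351 = 1.95246.
ρ_SOR = ω* − 1 = 1.95246 − 1 = 0.95246.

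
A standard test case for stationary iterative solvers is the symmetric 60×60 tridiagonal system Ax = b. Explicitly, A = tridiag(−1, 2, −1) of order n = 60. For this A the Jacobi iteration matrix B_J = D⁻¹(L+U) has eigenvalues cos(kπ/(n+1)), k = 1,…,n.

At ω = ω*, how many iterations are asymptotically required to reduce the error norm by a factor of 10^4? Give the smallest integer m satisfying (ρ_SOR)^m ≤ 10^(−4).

m = 90

n=60: λ(B_J) = 1 − λ(A)/2 = cos(kπ/61); k=1 gives ρ_J = 0.9986741.
√(1 − cos²(π/61)) = sin(π/61) ≈ 0.0514788.
ω* = 2/(1 + 0.0514788) = 2/1.0514788 = 1.9020830.
At ω = 1.9020830 every |λ(B_ω)| = ω−1, so ρ_SOR = 0.9020830.
ρ_SOR^m ≤ 10^(−4) ⇔ m ≥ 4·ln10/(−ln 0.9020830) = 9.21034/0.103049 = 89.378; m = ⌈89.378⌉ = 90.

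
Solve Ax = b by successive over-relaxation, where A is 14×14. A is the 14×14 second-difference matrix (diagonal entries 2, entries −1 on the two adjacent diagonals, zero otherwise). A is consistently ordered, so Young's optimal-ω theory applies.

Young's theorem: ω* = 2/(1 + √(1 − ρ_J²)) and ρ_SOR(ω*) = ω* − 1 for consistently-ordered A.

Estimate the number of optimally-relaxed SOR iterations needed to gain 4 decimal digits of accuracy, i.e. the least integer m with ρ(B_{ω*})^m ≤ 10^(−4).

m = 22

spectrum of D⁻¹(L+U) = {cos(kπ/15) : 1≤k≤14}; ρ_J = cos(π/15) = 0.9781476.
√(1−ρ_J²) simplifies to sin(π/15) = 0.2079117.
ω* = 2/(1+0.2079117) = 1.6557502
Hence ρ(B_{ω*}) = 1.6557502 − 1 = 0.6557502.
m ≥ 4·ln10 / (−ln 0.6557502) = 21.827; smallest integer m = 22.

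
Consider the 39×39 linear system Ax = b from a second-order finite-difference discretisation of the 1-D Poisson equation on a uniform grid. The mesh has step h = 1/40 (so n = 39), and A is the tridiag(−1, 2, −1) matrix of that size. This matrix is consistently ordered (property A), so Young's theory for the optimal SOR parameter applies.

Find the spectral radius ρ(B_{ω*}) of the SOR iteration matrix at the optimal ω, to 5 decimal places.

B_J for the 39×39 system has eigenvalues cos(kπ/40); ρ_J = cos(π/40) = 0.99692.
1 − cos²(π/40) = sin²(π/40) ⇒ √(1−ρ_J²) = sin(π/40) = 0.078459.
Young: ω* = 2/(1+√(1−ρ_J²)) = 2/(1+0.078459) = 2/1.078459 = 1.85450.
[ρ_SOR] ω* − 1 = 0.85450.

ρ_SOR = 0.85450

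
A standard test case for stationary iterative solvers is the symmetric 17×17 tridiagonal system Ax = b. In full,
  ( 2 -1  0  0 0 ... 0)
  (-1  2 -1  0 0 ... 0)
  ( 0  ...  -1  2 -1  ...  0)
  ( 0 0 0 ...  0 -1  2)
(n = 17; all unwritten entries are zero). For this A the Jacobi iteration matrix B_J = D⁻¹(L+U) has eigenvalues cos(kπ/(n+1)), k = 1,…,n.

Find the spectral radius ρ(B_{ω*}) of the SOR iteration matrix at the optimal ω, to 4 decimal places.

ρ_SOR = 0.7041

With n=17, ρ(Jacobi) = cos(π/18) = 0.9848.
1 − cos²(π/18) = sin²(π/18) ⇒ √(1−ρ_J²) = sin(π/18) = 0.17365.
ω* = 2/(1 + 0.17365) = 2/1.17365 = 1.7041.
[ρ_SOR] ω* − 1 = 0.7041.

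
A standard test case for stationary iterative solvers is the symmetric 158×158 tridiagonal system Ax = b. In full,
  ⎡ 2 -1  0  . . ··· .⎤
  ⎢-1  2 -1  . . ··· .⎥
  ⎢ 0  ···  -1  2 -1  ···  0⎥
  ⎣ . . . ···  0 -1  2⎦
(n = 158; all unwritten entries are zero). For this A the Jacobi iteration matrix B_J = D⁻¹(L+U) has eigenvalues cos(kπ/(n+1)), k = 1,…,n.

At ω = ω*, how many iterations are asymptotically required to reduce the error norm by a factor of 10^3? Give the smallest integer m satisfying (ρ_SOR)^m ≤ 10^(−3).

B_J for the 158×158 system has eigenvalues cos(kπ/159); ρ_J = cos(π/159) = 0.9998048.
√(1−ρ_J²) = |sin(π/159)| = 0.0197572
So ω* = 2/1.0197572 = 1.9612512 (Young).
ρ_SOR = ω* − 1 ≈ 0.9612512.
Need (0.9612512)^m ≤ 10^(−3): m ≥ 3·ln10/|ln 0.9612512| = 6.90776/0.0395195 = 174.794 ⇒ m = 175.

m = 175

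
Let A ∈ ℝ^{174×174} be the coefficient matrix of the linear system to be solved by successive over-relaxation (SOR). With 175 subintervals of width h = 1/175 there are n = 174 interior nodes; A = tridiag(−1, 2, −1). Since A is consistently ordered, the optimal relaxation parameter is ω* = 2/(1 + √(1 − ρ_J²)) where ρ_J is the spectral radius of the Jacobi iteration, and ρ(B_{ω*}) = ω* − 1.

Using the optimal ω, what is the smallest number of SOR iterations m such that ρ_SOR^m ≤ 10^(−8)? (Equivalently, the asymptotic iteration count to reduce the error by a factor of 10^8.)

m = 514

n=174: λ(B_J) = 1 − λ(A)/2 = cos(kπ/175); k=1 gives ρ_J = 0.9998389.
√(1−ρ_J²) simplifies to sin(π/175) = 0.0179510.
ω* = 2/(1 + 0.0179510) = 2/1.0179510 = 1.9647311.
ρ(B_{ω*}) = ω*−1 = 0.9647311
ρ_SOR^m ≤ 10^(−8) ⇔ m ≥ 8·ln10/(−ln 0.9647311) = 18.4207/0.0359059 = 513.027; m = ⌈513.027⌉ = 514.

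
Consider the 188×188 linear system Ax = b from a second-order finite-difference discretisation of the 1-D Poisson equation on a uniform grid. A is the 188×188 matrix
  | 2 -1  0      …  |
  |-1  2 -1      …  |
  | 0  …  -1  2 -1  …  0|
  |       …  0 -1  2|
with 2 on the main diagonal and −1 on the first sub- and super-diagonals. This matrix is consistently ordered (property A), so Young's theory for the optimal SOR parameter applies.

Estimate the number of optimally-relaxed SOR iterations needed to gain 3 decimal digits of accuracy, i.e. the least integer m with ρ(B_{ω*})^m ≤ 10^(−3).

m = 208

ρ_J = max_k |cos(kπ/189)| = cos(π/189) = 0.9998619
root = sin(π/189) = 0.0166214  (since 1−cos² = sin²).
[ω*] 2 ÷ (1 + 0.0166214) = 2 ÷ 1.0166214 = 1.9673007.
Hence ρ(B_{ω*}) = 1.9673007 − 1 = 0.9673007.
m ≥ 3·ln10 / (−ln 0.9673007) = 207.778; smallest integer m = 208.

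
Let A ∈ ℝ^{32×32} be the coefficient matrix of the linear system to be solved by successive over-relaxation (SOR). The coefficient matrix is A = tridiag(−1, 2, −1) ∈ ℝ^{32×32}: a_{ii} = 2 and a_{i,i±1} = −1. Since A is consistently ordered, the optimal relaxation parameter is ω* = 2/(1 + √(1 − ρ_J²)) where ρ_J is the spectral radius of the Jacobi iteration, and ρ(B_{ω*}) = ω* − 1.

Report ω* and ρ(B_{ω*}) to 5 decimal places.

ω* = 1.82639, ρ_SOR = 0.82639

n=32: λ(B_J) = 1 − λ(A)/2 = cos(kπ/33); k=1 gives ρ_J = 0.99547.
√(1−ρ_J²) = |sin(π/33)| = 0.095056
Young: ω* = 2/(1+√(1−ρ_J²)) = 2/(1+0.095056) = 2/1.095056 = 1.82639.
and ρ(B_{ω*}) = 1.82639 − 1 = 0.82639.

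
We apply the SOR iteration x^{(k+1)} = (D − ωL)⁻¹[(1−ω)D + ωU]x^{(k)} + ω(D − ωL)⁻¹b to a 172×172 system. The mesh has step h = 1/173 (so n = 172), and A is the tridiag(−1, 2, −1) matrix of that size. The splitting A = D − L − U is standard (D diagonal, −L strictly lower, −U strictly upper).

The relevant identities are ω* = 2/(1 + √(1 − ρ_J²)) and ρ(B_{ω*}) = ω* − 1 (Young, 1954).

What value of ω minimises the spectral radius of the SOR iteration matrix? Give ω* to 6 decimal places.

B_J for the 172×172 system has eigenvalues cos(kπ/173); ρ_J = cos(π/173) = 0.999835.
√(1−ρ_J²) simplifies to sin(π/173) = 0.0181585.
So ω* = 2/1.0181585 = 1.964331 (Young).
ρ(B_{ω*}) = ω*−1 = 0.964331

ω* = 1.964331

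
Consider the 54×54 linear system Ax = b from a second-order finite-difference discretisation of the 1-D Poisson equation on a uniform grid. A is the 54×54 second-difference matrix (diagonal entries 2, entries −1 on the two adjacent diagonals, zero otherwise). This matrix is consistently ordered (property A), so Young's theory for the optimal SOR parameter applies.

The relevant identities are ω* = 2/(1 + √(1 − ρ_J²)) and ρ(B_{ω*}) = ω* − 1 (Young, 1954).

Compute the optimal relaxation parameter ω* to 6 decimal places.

ω* = 1.891989

B_J for the 54×54 system has eigenvalues cos(kπ/55); ρ_J = cos(π/55) = 0.998369.
√(1−ρ_J²) simplifies to sin(π/55) = 0.0570888.
Then 2/(1+√(1−ρ_J²)) = 2/(1+0.0570888); ω* = 2/1.0570888 = 1.891989.
Hence ρ(B_{ω*}) = 1.891989 − 1 = 0.891989.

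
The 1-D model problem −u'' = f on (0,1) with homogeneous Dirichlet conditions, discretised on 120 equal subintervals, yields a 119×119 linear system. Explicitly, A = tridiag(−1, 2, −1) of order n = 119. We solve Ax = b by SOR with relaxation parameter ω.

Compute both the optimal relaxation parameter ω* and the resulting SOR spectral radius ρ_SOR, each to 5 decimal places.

n=119: λ(B_J) = 1 − λ(A)/2 = cos(kπ/120); k=1 gives ρ_J = 0.99966.
1 − cos²(π/120) = sin²(π/120) ⇒ √(1−ρ_J²) = sin(π/120) = 0.026177.
ω* = 2/(1 + 0.026177) = 2/1.026177 = 1.94898.
ρ(B_{ω*}) = ω*−1 = 0.94898

ω* = 1.94898, ρ_SOR = 0.94898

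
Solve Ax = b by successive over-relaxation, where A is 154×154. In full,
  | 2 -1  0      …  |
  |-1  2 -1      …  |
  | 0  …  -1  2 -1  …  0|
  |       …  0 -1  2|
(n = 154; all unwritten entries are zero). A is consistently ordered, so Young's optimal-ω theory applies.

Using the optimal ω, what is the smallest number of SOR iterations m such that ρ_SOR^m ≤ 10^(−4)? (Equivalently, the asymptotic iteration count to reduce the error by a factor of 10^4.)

m = 228

½·tridiag(1,0,1) at n=154: λ_k = cos(kπ/155); max |λ| at k=1 ⇒ ρ_J = cos(π/155) ≈ 0.9997946.
√(1−ρ_J²) simplifies to sin(π/155) = 0.0202670.
So ω* = 2/1.0202670 = 1.9602712 (Young).
ρ_SOR = ω* − 1 = 1.9602712 − 1 = 0.9602712.
ρ_SOR^m ≤ 10^(−4) ⇔ m ≥ 4·ln10/(−ln 0.9602712) = 9.21034/0.0405395 = 227.194; m = ⌈227.194⌉ = 228.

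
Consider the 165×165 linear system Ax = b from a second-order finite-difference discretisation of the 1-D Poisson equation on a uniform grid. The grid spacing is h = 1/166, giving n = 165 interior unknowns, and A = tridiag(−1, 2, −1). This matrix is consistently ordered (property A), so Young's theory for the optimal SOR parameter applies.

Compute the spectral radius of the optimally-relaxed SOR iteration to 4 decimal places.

B_J for the 165×165 system has eigenvalues cos(kπ/166); ρ_J = cos(π/166) = 0.9998.
1 − cos²(π/166) = sin²(π/166) ⇒ √(1−ρ_J²) = sin(π/166) = 0.01892.
ω* = 2 / (1 + 0.01892) = 2 / 1.01892 ≈ 1.9629.
[ρ_SOR] ω* − 1 = 0.9629.

ρ_SOR = 0.9629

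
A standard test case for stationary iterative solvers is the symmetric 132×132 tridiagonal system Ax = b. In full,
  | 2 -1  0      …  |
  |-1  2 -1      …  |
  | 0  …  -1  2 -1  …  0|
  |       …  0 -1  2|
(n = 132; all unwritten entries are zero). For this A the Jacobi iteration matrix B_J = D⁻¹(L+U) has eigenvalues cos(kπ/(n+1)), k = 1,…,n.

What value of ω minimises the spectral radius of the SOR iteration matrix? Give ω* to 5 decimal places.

ω* = 1.95385

½·tridiag(1,0,1) at n=132: λ_k = cos(kπ/133); max |λ| at k=1 ⇒ ρ_J = cos(π/133) ≈ 0.99972.
√(1−ρ_J²) = |sin(π/133)| = 0.023619
[ω*] 2 ÷ (1 + 0.023619) = 2 ÷ 1.023619 = 1.95385.
Hence ρ(B_{ω*}) = 1.95385 − 1 = 0.95385.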